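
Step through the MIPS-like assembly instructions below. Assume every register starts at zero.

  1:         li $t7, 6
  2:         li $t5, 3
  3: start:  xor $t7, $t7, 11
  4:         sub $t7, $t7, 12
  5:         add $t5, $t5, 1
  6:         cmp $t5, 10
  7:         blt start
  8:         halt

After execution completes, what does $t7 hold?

$t7=6
$t5=3
$t7=6^11=13
$t7=13-12=1
$t5=3+1=4
cmp $t5, 10  (cmp 4,10)
blt start: taken
$t7=1^11=10
$t7=10-12=-2
$t5=4+1=5
cmp $t5, 10  (cmp 5,10)
blt start: taken
$t7=(-2)^11=-11
$t7=(-11)-12=-23
$t5=5+1=6
cmp $t5, 10  (cmp 6,10)
blt start: taken
$t7=(-23)^11=-30
$t7=(-30)-12=-42
$t5=6+1=7
cmp $t5, 10  (cmp 7,10)
blt start: taken
$t7=(-42)^11=-35
$t7=(-35)-12=-47
$t5=7+1=8
cmp $t5, 10  (cmp 8,10)
blt start: taken
$t7=(-47)^11=-38
$t7=(-38)-12=-50
$t5=8+1=9
cmp $t5, 10  (cmp 9,10)
blt start: taken
$t7=(-50)^11=-59
$t7=(-59)-12=-71
$t5=9+1=10
cmp $t5, 10  (cmp 10,10)
blt start: not taken
halt.

-71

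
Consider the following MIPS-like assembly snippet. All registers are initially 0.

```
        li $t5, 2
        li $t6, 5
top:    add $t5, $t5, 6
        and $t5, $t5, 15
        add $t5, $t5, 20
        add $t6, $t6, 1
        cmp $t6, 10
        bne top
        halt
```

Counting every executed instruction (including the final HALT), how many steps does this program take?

$t5=2
$t6=5
$t5=2+6=8
$t5=8&15=8
$t5=8+20=28
$t6=5+1=6
cmp $t6, 10  (cmp 6,10)
bne top: taken
$t5=28+6=34
$t5=34&15=2
$t5=2+20=22
$t6=6+1=7
cmp $t6, 10  (cmp 7,10)
bne top: taken
$t5=22+6=28
$t5=28&15=12
$t5=12+20=32
$t6=7+1=8
cmp $t6, 10  (cmp 8,10)
bne top: taken
$t5=32+6=38
$t5=38&15=6
$t5=6+20=26
$t6=8+1=9
cmp $t6, 10  (cmp 9,10)
bne top: taken
$t5=26+6=32
$t5=32&15=0
$t5=0+20=20
$t6=9+1=10
cmp $t6, 10  (cmp 10,10)
bne top: not taken
halt.
Total executed instructions: 33.

33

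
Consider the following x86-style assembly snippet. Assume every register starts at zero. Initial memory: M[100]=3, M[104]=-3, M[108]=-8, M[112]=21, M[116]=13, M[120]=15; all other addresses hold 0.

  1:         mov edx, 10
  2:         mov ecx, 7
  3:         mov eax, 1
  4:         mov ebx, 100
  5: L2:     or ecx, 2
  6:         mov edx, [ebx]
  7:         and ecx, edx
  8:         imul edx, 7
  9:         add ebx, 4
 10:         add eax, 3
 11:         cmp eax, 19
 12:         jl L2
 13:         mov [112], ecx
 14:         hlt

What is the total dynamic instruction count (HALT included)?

mov edx, 10 → edx=10
mov ecx, 7 → ecx=7
mov eax, 1 → eax=1
mov ebx, 100 → ebx=100
or ecx, 2 → ecx=7|2=7
mov edx, [ebx] → edx=M[100]=3
and ecx, edx → ecx=7&3=3
imul edx, 7 → edx=3*7=21
add ebx, 4 → ebx=100+4=104
add eax, 3 → eax=1+3=4
cmp eax, 19  (cmp 4,19)
jl L2: taken
or ecx, 2 → ecx=3|2=3
mov edx, [ebx] → edx=M[104]=-3
and ecx, edx → ecx=3&(-3)=1
imul edx, 7 → edx=(-3)*7=-21
add ebx, 4 → ebx=104+4=108
add eax, 3 → eax=4+3=7
cmp eax, 19  (cmp 7,19)
jl L2: taken
or ecx, 2 → ecx=1|2=3
mov edx, [ebx] → edx=M[108]=-8
and ecx, edx → ecx=3&(-8)=0
imul edx, 7 → edx=(-8)*7=-56
add ebx, 4 → ebx=108+4=112
add eax, 3 → eax=7+3=10
cmp eax, 19  (cmp 10,19)
jl L2: taken
or ecx, 2 → ecx=0|2=2
mov edx, [ebx] → edx=M[112]=21
and ecx, edx → ecx=2&21=0
imul edx, 7 → edx=21*7=147
add ebx, 4 → ebx=112+4=116
add eax, 3 → eax=10+3=13
cmp eax, 19  (cmp 13,19)
jl L2: taken
or ecx, 2 → ecx=0|2=2
mov edx, [ebx] → edx=M[116]=13
and ecx, edx → ecx=2&13=0
imul edx, 7 → edx=13*7=91
add ebx, 4 → ebx=116+4=120
add eax, 3 → eax=13+3=16
cmp eax, 19  (cmp 16,19)
jl L2: taken
or ecx, 2 → ecx=0|2=2
mov edx, [ebx] → edx=M[120]=15
and ecx, edx → ecx=2&15=2
imul edx, 7 → edx=15*7=105
add ebx, 4 → ebx=120+4=124
add eax, 3 → eax=16+3=19
cmp eax, 19  (cmp 19,19)
jl L2: not taken
mov [112], ecx → M[112]=2
halt.
Total executed instructions: 54.

54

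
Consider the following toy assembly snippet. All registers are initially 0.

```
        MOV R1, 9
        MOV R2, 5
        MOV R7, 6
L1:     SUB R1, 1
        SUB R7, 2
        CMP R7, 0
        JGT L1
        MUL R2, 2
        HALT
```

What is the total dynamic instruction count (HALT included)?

MOV R1, 9 → R1=9
MOV R2, 5 → R2=5
MOV R7, 6 → R7=6
SUB R1, 1 → R1=9-1=8
SUB R7, 2 → R7=6-2=4
CMP R7, 0  (cmp 4,0)
JGT L1: taken
SUB R1, 1 → R1=8-1=7
SUB R7, 2 → R7=4-2=2
CMP R7, 0  (cmp 2,0)
JGT L1: taken
SUB R1, 1 → R1=7-1=6
SUB R7, 2 → R7=2-2=0
CMP R7, 0  (cmp 0,0)
JGT L1: not taken
MUL R2, 2 → R2=5*2=10
halt.
Total executed instructions: 17.

17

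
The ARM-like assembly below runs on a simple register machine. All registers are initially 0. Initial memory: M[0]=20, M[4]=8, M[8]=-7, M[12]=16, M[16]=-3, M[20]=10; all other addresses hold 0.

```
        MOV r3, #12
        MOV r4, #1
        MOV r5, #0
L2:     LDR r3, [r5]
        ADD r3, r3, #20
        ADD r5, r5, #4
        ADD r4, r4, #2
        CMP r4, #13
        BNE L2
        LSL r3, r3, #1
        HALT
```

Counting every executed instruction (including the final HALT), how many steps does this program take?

41

after MOV r3, #12: r3=12
after MOV r4, #1: r4=1
after MOV r5, #0: r5=0
after LDR r3, [r5]: r3=M[0]=20
after ADD r3, r3, #20: r3=20+20=40
after ADD r5, r5, #4: r5=0+4=4
after ADD r4, r4, #2: r4=1+2=3
CMP r4, #13  (cmp 3,13)
BNE L2: taken
after LDR r3, [r5]: r3=M[4]=8
after ADD r3, r3, #20: r3=8+20=28
after ADD r5, r5, #4: r5=4+4=8
after ADD r4, r4, #2: r4=3+2=5
CMP r4, #13  (cmp 5,13)
BNE L2: taken
after LDR r3, [r5]: r3=M[8]=-7
after ADD r3, r3, #20: r3=(-7)+20=13
after ADD r5, r5, #4: r5=8+4=12
after ADD r4, r4, #2: r4=5+2=7
CMP r4, #13  (cmp 7,13)
BNE L2: taken
after LDR r3, [r5]: r3=M[12]=16
after ADD r3, r3, #20: r3=16+20=36
after ADD r5, r5, #4: r5=12+4=16
after ADD r4, r4, #2: r4=7+2=9
CMP r4, #13  (cmp 9,13)
BNE L2: taken
after LDR r3, [r5]: r3=M[16]=-3
after ADD r3, r3, #20: r3=(-3)+20=17
after ADD r5, r5, #4: r5=16+4=20
after ADD r4, r4, #2: r4=9+2=11
CMP r4, #13  (cmp 11,13)
BNE L2: taken
after LDR r3, [r5]: r3=M[20]=10
after ADD r3, r3, #20: r3=10+20=30
after ADD r5, r5, #4: r5=20+4=24
after ADD r4, r4, #2: r4=11+2=13
CMP r4, #13  (cmp 13,13)
BNE L2: not taken
after LSL r3, r3, #1: r3=30<<1=60
halt.
Total executed instructions: 41.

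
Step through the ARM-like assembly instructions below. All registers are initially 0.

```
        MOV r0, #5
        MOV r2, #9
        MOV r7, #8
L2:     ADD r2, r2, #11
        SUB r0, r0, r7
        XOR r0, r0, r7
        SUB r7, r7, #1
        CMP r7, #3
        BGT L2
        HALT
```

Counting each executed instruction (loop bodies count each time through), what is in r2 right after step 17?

after MOV r0, #5: r0=5
after MOV r2, #9: r2=9
after MOV r7, #8: r7=8
after ADD r2, r2, #11: r2=9+11=20
after SUB r0, r0, r7: r0=5-8=-3
after XOR r0, r0, r7: r0=(-3)^8=-11
after SUB r7, r7, #1: r7=8-1=7
CMP r7, #3  (cmp 7,3)
BGT L2: taken
after ADD r2, r2, #11: r2=20+11=31
after SUB r0, r0, r7: r0=(-11)-7=-18
after XOR r0, r0, r7: r0=(-18)^7=-23
after SUB r7, r7, #1: r7=7-1=6
CMP r7, #3  (cmp 6,3)
BGT L2: taken
after ADD r2, r2, #11: r2=31+11=42
after SUB r0, r0, r7: r0=(-23)-6=-29
After step 17: r2 = 42.

42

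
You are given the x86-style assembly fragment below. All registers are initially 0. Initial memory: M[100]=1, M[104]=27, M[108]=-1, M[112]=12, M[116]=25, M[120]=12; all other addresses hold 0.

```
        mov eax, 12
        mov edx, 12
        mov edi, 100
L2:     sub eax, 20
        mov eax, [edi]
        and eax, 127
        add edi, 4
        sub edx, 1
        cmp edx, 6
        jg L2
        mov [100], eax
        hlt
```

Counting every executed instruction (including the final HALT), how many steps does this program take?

eax=12
edx=12
edi=100
eax=12-20=-8
eax=M[100]=1
eax=1&127=1
edi=100+4=104
edx=12-1=11
cmp edx, 6  (cmp 11,6)
jg L2: taken
eax=1-20=-19
eax=M[104]=27
eax=27&127=27
edi=104+4=108
edx=11-1=10
cmp edx, 6  (cmp 10,6)
jg L2: taken
eax=27-20=7
eax=M[108]=-1
eax=(-1)&127=127
edi=108+4=112
edx=10-1=9
cmp edx, 6  (cmp 9,6)
jg L2: taken
eax=127-20=107
eax=M[112]=12
eax=12&127=12
edi=112+4=116
edx=9-1=8
cmp edx, 6  (cmp 8,6)
jg L2: taken
eax=12-20=-8
eax=M[116]=25
eax=25&127=25
edi=116+4=120
edx=8-1=7
cmp edx, 6  (cmp 7,6)
jg L2: taken
eax=25-20=5
eax=M[120]=12
eax=12&127=12
edi=120+4=124
edx=7-1=6
cmp edx, 6  (cmp 6,6)
jg L2: not taken
mov [100], eax → M[100]=12
halt.
Total executed instructions: 47.

47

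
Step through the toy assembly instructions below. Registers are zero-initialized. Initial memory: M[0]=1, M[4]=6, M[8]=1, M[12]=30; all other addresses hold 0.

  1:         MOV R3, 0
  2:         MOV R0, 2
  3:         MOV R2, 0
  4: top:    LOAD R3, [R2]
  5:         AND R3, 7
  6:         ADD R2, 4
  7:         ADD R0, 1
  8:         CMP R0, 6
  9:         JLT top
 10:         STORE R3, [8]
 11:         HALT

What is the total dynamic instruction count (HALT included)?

29

R3=0
R0=2
R2=0
R3=M[0]=1
R3=1&7=1
R2=0+4=4
R0=2+1=3
CMP R0, 6  (cmp 3,6)
JLT top: taken
R3=M[4]=6
R3=6&7=6
R2=4+4=8
R0=3+1=4
CMP R0, 6  (cmp 4,6)
JLT top: taken
R3=M[8]=1
R3=1&7=1
R2=8+4=12
R0=4+1=5
CMP R0, 6  (cmp 5,6)
JLT top: taken
R3=M[12]=30
R3=30&7=6
R2=12+4=16
R0=5+1=6
CMP R0, 6  (cmp 6,6)
JLT top: not taken
STORE R3, [8] → M[8]=6
halt.
Total executed instructions: 29.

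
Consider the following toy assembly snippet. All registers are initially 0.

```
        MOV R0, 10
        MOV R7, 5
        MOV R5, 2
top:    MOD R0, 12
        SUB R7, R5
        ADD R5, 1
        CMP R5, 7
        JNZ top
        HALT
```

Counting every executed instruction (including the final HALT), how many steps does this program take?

29

R0=10
R7=5
R5=2
R0=10%12=10
R7=5-2=3
R5=2+1=3
CMP R5, 7  (cmp 3,7)
JNZ top: taken
R0=10%12=10
R7=3-3=0
R5=3+1=4
CMP R5, 7  (cmp 4,7)
JNZ top: taken
R0=10%12=10
R7=0-4=-4
R5=4+1=5
CMP R5, 7  (cmp 5,7)
JNZ top: taken
R0=10%12=10
R7=(-4)-5=-9
R5=5+1=6
CMP R5, 7  (cmp 6,7)
JNZ top: taken
R0=10%12=10
R7=(-9)-6=-15
R5=6+1=7
CMP R5, 7  (cmp 7,7)
JNZ top: not taken
halt.
Total executed instructions: 29.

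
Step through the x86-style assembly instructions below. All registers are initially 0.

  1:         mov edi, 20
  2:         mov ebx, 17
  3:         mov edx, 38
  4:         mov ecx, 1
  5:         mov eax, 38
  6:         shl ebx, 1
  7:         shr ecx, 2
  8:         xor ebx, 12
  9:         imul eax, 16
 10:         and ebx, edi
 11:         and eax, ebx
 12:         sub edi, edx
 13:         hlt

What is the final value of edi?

-18

mov edi, 20 → edi=20
mov ebx, 17 → ebx=17
mov edx, 38 → edx=38
mov ecx, 1 → ecx=1
mov eax, 38 → eax=38
shl ebx, 1 → ebx=17<<1=34
shr ecx, 2 → ecx=1>>2=0
xor ebx, 12 → ebx=34^12=46
imul eax, 16 → eax=38*16=608
and ebx, edi → ebx=46&20=4
and eax, ebx → eax=608&4=0
sub edi, edx → edi=20-38=-18
halt.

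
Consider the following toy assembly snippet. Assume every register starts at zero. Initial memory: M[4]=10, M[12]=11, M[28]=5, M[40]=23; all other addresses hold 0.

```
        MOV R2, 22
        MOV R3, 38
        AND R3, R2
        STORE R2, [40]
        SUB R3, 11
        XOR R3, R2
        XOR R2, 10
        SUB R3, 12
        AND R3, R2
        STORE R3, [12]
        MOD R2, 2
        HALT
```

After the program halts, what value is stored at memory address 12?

0

after MOV R2, 22: R2=22
after MOV R3, 38: R3=38
after AND R3, R2: R3=38&22=6
STORE R2, [40] → M[40]=22
after SUB R3, 11: R3=6-11=-5
after XOR R3, R2: R3=(-5)^22=-19
after XOR R2, 10: R2=22^10=28
after SUB R3, 12: R3=(-19)-12=-31
after AND R3, R2: R3=(-31)&28=0
STORE R3, [12] → M[12]=0
after MOD R2, 2: R2=28%2=0
halt.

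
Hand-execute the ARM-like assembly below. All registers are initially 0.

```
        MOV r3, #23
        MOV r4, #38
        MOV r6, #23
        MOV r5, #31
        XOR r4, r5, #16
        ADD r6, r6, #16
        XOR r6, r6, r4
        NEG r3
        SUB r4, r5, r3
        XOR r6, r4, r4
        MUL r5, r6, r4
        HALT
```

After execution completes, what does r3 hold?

after MOV r3, #23: r3=23
after MOV r4, #38: r4=38
after MOV r6, #23: r6=23
after MOV r5, #31: r5=31
after XOR r4, r5, #16: r4=31^16=15
after ADD r6, r6, #16: r6=23+16=39
after XOR r6, r6, r4: r6=39^15=40
after NEG r3: r3=-(23)=-23
after SUB r4, r5, r3: r4=31-(-23)=54
after XOR r6, r4, r4: r6=54^54=0
after MUL r5, r6, r4: r5=0*54=0
halt.

-23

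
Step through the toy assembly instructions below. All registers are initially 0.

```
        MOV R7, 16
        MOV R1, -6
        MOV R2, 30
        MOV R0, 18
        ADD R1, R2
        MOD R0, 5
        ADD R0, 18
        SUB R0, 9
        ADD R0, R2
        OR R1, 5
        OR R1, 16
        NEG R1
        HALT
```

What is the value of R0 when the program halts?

42

R7=16
R1=-6
R2=30
R0=18
R1=(-6)+30=24
R0=18%5=3
R0=3+18=21
R0=21-9=12
R0=12+30=42
R1=24|5=29
R1=29|16=29
R1=-(29)=-29
halt.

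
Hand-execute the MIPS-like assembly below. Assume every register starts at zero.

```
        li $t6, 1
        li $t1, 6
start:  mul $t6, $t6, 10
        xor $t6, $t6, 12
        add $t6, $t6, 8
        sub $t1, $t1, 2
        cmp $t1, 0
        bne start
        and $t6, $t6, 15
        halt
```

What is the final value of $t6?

after li $t6, 1: $t6=1
after li $t1, 6: $t1=6
after mul $t6, $t6, 10: $t6=1*10=10
after xor $t6, $t6, 12: $t6=10^12=6
after add $t6, $t6, 8: $t6=6+8=14
after sub $t1, $t1, 2: $t1=6-2=4
cmp $t1, 0  (cmp 4,0)
bne start: taken
after mul $t6, $t6, 10: $t6=14*10=140
after xor $t6, $t6, 12: $t6=140^12=128
after add $t6, $t6, 8: $t6=128+8=136
after sub $t1, $t1, 2: $t1=4-2=2
cmp $t1, 0  (cmp 2,0)
bne start: taken
after mul $t6, $t6, 10: $t6=136*10=1360
after xor $t6, $t6, 12: $t6=1360^12=1372
after add $t6, $t6, 8: $t6=1372+8=1380
after sub $t1, $t1, 2: $t1=2-2=0
cmp $t1, 0  (cmp 0,0)
bne start: not taken
after and $t6, $t6, 15: $t6=1380&15=4
halt.

4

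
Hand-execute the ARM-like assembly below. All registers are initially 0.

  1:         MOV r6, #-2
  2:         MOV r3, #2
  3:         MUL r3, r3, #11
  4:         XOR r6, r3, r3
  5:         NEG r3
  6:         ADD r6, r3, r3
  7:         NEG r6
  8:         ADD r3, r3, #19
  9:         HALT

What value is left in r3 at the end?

-3

after MOV r6, #-2: r6=-2
after MOV r3, #2: r3=2
after MUL r3, r3, #11: r3=2*11=22
after XOR r6, r3, r3: r6=22^22=0
after NEG r3: r3=-(22)=-22
after ADD r6, r3, r3: r6=(-22)+(-22)=-44
after NEG r6: r6=-(-44)=44
after ADD r3, r3, #19: r3=(-22)+19=-3
halt.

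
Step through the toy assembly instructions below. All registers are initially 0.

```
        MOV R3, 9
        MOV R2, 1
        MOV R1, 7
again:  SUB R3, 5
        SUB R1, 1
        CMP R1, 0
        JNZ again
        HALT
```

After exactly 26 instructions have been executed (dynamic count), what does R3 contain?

-21

MOV R3, 9 → R3=9
MOV R2, 1 → R2=1
MOV R1, 7 → R1=7
SUB R3, 5 → R3=9-5=4
SUB R1, 1 → R1=7-1=6
CMP R1, 0  (cmp 6,0)
JNZ again: taken
SUB R3, 5 → R3=4-5=-1
SUB R1, 1 → R1=6-1=5
CMP R1, 0  (cmp 5,0)
JNZ again: taken
SUB R3, 5 → R3=(-1)-5=-6
SUB R1, 1 → R1=5-1=4
CMP R1, 0  (cmp 4,0)
JNZ again: taken
SUB R3, 5 → R3=(-6)-5=-11
SUB R1, 1 → R1=4-1=3
CMP R1, 0  (cmp 3,0)
JNZ again: taken
SUB R3, 5 → R3=(-11)-5=-16
SUB R1, 1 → R1=3-1=2
CMP R1, 0  (cmp 2,0)
JNZ again: taken
SUB R3, 5 → R3=(-16)-5=-21
SUB R1, 1 → R1=2-1=1
CMP R1, 0  (cmp 1,0)
After step 26: R3 = -21.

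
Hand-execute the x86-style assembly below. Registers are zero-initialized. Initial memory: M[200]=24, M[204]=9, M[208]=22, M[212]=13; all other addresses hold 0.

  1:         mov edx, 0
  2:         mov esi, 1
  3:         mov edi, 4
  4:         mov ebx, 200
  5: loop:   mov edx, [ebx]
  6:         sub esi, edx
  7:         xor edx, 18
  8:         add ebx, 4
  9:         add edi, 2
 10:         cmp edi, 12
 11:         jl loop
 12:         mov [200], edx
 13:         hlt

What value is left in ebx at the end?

after mov edx, 0: edx=0
after mov esi, 1: esi=1
after mov edi, 4: edi=4
after mov ebx, 200: ebx=200
after mov edx, [ebx]: edx=M[200]=24
after sub esi, edx: esi=1-24=-23
after xor edx, 18: edx=24^18=10
after add ebx, 4: ebx=200+4=204
after add edi, 2: edi=4+2=6
cmp edi, 12  (cmp 6,12)
jl loop: taken
after mov edx, [ebx]: edx=M[204]=9
after sub esi, edx: esi=(-23)-9=-32
after xor edx, 18: edx=9^18=27
after add ebx, 4: ebx=204+4=208
after add edi, 2: edi=6+2=8
cmp edi, 12  (cmp 8,12)
jl loop: taken
after mov edx, [ebx]: edx=M[208]=22
after sub esi, edx: esi=(-32)-22=-54
after xor edx, 18: edx=22^18=4
after add ebx, 4: ebx=208+4=212
after add edi, 2: edi=8+2=10
cmp edi, 12  (cmp 10,12)
jl loop: taken
after mov edx, [ebx]: edx=M[212]=13
after sub esi, edx: esi=(-54)-13=-67
after xor edx, 18: edx=13^18=31
after add ebx, 4: ebx=212+4=216
after add edi, 2: edi=10+2=12
cmp edi, 12  (cmp 12,12)
jl loop: not taken
mov [200], edx → M[200]=31
halt.

216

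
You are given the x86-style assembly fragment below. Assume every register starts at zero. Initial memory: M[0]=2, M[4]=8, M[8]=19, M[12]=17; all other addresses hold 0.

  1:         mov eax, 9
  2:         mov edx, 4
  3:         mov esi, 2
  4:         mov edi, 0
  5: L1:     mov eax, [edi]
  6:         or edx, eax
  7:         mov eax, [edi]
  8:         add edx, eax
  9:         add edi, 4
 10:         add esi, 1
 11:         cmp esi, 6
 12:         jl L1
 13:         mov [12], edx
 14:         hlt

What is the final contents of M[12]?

72

after mov eax, 9: eax=9
after mov edx, 4: edx=4
after mov esi, 2: esi=2
after mov edi, 0: edi=0
after mov eax, [edi]: eax=M[0]=2
after or edx, eax: edx=4|2=6
after mov eax, [edi]: eax=M[0]=2
after add edx, eax: edx=6+2=8
after add edi, 4: edi=0+4=4
after add esi, 1: esi=2+1=3
cmp esi, 6  (cmp 3,6)
jl L1: taken
after mov eax, [edi]: eax=M[4]=8
after or edx, eax: edx=8|8=8
after mov eax, [edi]: eax=M[4]=8
after add edx, eax: edx=8+8=16
after add edi, 4: edi=4+4=8
after add esi, 1: esi=3+1=4
cmp esi, 6  (cmp 4,6)
jl L1: taken
after mov eax, [edi]: eax=M[8]=19
after or edx, eax: edx=16|19=19
after mov eax, [edi]: eax=M[8]=19
after add edx, eax: edx=19+19=38
after add edi, 4: edi=8+4=12
after add esi, 1: esi=4+1=5
cmp esi, 6  (cmp 5,6)
jl L1: taken
after mov eax, [edi]: eax=M[12]=17
after or edx, eax: edx=38|17=55
after mov eax, [edi]: eax=M[12]=17
after add edx, eax: edx=55+17=72
after add edi, 4: edi=12+4=16
after add esi, 1: esi=5+1=6
cmp esi, 6  (cmp 6,6)
jl L1: not taken
mov [12], edx → M[12]=72
halt.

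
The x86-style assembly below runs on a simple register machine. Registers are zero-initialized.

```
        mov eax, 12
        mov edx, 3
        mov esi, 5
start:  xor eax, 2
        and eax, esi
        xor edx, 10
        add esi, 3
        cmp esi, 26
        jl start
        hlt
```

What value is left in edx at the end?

9

eax=12
edx=3
esi=5
eax=12^2=14
eax=14&5=4
edx=3^10=9
esi=5+3=8
cmp esi, 26  (cmp 8,26)
jl start: taken
eax=4^2=6
eax=6&8=0
edx=9^10=3
esi=8+3=11
cmp esi, 26  (cmp 11,26)
jl start: taken
eax=0^2=2
eax=2&11=2
edx=3^10=9
esi=11+3=14
cmp esi, 26  (cmp 14,26)
jl start: taken
eax=2^2=0
eax=0&14=0
edx=9^10=3
esi=14+3=17
cmp esi, 26  (cmp 17,26)
jl start: taken
eax=0^2=2
eax=2&17=0
edx=3^10=9
esi=17+3=20
cmp esi, 26  (cmp 20,26)
jl start: taken
eax=0^2=2
eax=2&20=0
edx=9^10=3
esi=20+3=23
cmp esi, 26  (cmp 23,26)
jl start: taken
eax=0^2=2
eax=2&23=2
edx=3^10=9
esi=23+3=26
cmp esi, 26  (cmp 26,26)
jl start: not taken
halt.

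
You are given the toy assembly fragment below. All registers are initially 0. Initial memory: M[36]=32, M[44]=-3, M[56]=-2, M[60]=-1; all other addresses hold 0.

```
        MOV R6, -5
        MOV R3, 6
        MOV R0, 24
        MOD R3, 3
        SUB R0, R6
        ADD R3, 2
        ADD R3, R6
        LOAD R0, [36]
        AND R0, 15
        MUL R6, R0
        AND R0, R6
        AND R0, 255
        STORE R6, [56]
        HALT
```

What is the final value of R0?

R6=-5
R3=6
R0=24
R3=6%3=0
R0=24-(-5)=29
R3=0+2=2
R3=2+(-5)=-3
R0=M[36]=32
R0=32&15=0
R6=(-5)*0=0
R0=0&0=0
R0=0&255=0
STORE R6, [56] → M[56]=0
halt.

0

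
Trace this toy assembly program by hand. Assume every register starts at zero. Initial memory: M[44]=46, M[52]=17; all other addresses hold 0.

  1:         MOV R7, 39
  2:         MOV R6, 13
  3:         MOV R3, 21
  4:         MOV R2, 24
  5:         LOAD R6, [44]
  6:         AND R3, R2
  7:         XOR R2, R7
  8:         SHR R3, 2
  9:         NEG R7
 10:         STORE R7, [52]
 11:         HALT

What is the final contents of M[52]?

after MOV R7, 39: R7=39
after MOV R6, 13: R6=13
after MOV R3, 21: R3=21
after MOV R2, 24: R2=24
after LOAD R6, [44]: R6=M[44]=46
after AND R3, R2: R3=21&24=16
after XOR R2, R7: R2=24^39=63
after SHR R3, 2: R3=16>>2=4
after NEG R7: R7=-(39)=-39
STORE R7, [52] → M[52]=-39
halt.

-39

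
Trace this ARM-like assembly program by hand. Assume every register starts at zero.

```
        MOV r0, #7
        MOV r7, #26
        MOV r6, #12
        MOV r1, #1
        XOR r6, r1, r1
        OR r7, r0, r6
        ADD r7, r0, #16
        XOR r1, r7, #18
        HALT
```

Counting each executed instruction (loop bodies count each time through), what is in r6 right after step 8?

0

after MOV r0, #7: r0=7
after MOV r7, #26: r7=26
after MOV r6, #12: r6=12
after MOV r1, #1: r1=1
after XOR r6, r1, r1: r6=1^1=0
after OR r7, r0, r6: r7=7|0=7
after ADD r7, r0, #16: r7=7+16=23
after XOR r1, r7, #18: r1=23^18=5
After step 8: r6 = 0.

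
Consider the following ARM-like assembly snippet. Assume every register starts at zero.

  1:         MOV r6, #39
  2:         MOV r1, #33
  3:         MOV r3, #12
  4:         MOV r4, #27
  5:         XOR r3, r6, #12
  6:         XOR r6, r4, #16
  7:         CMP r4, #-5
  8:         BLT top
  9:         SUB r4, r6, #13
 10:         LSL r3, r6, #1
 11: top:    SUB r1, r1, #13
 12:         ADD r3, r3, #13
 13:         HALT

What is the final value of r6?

11

MOV r6, #39 → r6=39
MOV r1, #33 → r1=33
MOV r3, #12 → r3=12
MOV r4, #27 → r4=27
XOR r3, r6, #12 → r3=39^12=43
XOR r6, r4, #16 → r6=27^16=11
CMP r4, #-5  (cmp 27,-5)
BLT top: not taken
SUB r4, r6, #13 → r4=11-13=-2
LSL r3, r6, #1 → r3=11<<1=22
SUB r1, r1, #13 → r1=33-13=20
ADD r3, r3, #13 → r3=22+13=35
halt.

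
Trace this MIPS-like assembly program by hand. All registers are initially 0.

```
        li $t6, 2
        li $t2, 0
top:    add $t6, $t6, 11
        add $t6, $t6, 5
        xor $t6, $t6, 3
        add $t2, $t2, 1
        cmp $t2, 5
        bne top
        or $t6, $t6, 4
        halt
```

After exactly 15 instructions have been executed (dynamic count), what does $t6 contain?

45

$t6=2
$t2=0
$t6=2+11=13
$t6=13+5=18
$t6=18^3=17
$t2=0+1=1
cmp $t2, 5  (cmp 1,5)
bne top: taken
$t6=17+11=28
$t6=28+5=33
$t6=33^3=34
$t2=1+1=2
cmp $t2, 5  (cmp 2,5)
bne top: taken
$t6=34+11=45
After step 15: $t6 = 45.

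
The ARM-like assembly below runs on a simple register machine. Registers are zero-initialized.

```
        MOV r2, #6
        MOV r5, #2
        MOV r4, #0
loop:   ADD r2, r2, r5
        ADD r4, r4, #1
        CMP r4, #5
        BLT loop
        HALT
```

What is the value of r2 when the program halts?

MOV r2, #6 → r2=6
MOV r5, #2 → r5=2
MOV r4, #0 → r4=0
ADD r2, r2, r5 → r2=6+2=8
ADD r4, r4, #1 → r4=0+1=1
CMP r4, #5  (cmp 1,5)
BLT loop: taken
ADD r2, r2, r5 → r2=8+2=10
ADD r4, r4, #1 → r4=1+1=2
CMP r4, #5  (cmp 2,5)
BLT loop: taken
ADD r2, r2, r5 → r2=10+2=12
ADD r4, r4, #1 → r4=2+1=3
CMP r4, #5  (cmp 3,5)
BLT loop: taken
ADD r2, r2, r5 → r2=12+2=14
ADD r4, r4, #1 → r4=3+1=4
CMP r4, #5  (cmp 4,5)
BLT loop: taken
ADD r2, r2, r5 → r2=14+2=16
ADD r4, r4, #1 → r4=4+1=5
CMP r4, #5  (cmp 5,5)
BLT loop: not taken
halt.

16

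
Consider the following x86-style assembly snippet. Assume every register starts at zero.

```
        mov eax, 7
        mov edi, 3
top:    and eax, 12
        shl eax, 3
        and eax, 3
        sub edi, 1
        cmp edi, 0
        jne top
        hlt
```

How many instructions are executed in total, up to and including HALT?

eax=7
edi=3
eax=7&12=4
eax=4<<3=32
eax=32&3=0
edi=3-1=2
cmp edi, 0  (cmp 2,0)
jne top: taken
eax=0&12=0
eax=0<<3=0
eax=0&3=0
edi=2-1=1
cmp edi, 0  (cmp 1,0)
jne top: taken
eax=0&12=0
eax=0<<3=0
eax=0&3=0
edi=1-1=0
cmp edi, 0  (cmp 0,0)
jne top: not taken
halt.
Total executed instructions: 21.

21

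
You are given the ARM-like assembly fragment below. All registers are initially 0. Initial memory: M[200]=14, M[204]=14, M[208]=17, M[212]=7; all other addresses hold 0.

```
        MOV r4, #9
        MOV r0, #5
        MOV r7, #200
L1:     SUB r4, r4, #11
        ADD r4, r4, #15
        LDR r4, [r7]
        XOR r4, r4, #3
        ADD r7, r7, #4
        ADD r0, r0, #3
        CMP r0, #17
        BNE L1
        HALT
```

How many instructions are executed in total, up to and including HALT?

MOV r4, #9 → r4=9
MOV r0, #5 → r0=5
MOV r7, #200 → r7=200
SUB r4, r4, #11 → r4=9-11=-2
ADD r4, r4, #15 → r4=(-2)+15=13
LDR r4, [r7] → r4=M[200]=14
XOR r4, r4, #3 → r4=14^3=13
ADD r7, r7, #4 → r7=200+4=204
ADD r0, r0, #3 → r0=5+3=8
CMP r0, #17  (cmp 8,17)
BNE L1: taken
SUB r4, r4, #11 → r4=13-11=2
ADD r4, r4, #15 → r4=2+15=17
LDR r4, [r7] → r4=M[204]=14
XOR r4, r4, #3 → r4=14^3=13
ADD r7, r7, #4 → r7=204+4=208
ADD r0, r0, #3 → r0=8+3=11
CMP r0, #17  (cmp 11,17)
BNE L1: taken
SUB r4, r4, #11 → r4=13-11=2
ADD r4, r4, #15 → r4=2+15=17
LDR r4, [r7] → r4=M[208]=17
XOR r4, r4, #3 → r4=17^3=18
ADD r7, r7, #4 → r7=208+4=212
ADD r0, r0, #3 → r0=11+3=14
CMP r0, #17  (cmp 14,17)
BNE L1: taken
SUB r4, r4, #11 → r4=18-11=7
ADD r4, r4, #15 → r4=7+15=22
LDR r4, [r7] → r4=M[212]=7
XOR r4, r4, #3 → r4=7^3=4
ADD r7, r7, #4 → r7=212+4=216
ADD r0, r0, #3 → r0=14+3=17
CMP r0, #17  (cmp 17,17)
BNE L1: not taken
halt.
Total executed instructions: 36.

36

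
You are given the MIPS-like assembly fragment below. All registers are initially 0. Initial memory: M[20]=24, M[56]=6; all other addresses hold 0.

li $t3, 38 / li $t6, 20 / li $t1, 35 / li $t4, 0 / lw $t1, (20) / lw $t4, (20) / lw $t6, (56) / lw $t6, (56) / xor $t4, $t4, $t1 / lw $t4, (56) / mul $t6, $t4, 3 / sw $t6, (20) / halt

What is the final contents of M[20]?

after li $t3, 38: $t3=38
after li $t6, 20: $t6=20
after li $t1, 35: $t1=35
after li $t4, 0: $t4=0
after lw $t1, (20): $t1=M[20]=24
after lw $t4, (20): $t4=M[20]=24
after lw $t6, (56): $t6=M[56]=6
after lw $t6, (56): $t6=M[56]=6
after xor $t4, $t4, $t1: $t4=24^24=0
after lw $t4, (56): $t4=M[56]=6
after mul $t6, $t4, 3: $t6=6*3=18
sw $t6, (20) → M[20]=18
halt.

18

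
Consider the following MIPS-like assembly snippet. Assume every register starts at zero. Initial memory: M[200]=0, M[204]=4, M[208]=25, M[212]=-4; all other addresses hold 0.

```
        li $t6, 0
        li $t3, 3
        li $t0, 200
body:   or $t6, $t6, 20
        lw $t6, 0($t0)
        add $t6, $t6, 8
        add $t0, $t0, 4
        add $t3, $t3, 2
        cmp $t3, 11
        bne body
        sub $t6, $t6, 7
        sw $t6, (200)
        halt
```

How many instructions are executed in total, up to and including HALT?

34

$t6=0
$t3=3
$t0=200
$t6=0|20=20
$t6=M[200]=0
$t6=0+8=8
$t0=200+4=204
$t3=3+2=5
cmp $t3, 11  (cmp 5,11)
bne body: taken
$t6=8|20=28
$t6=M[204]=4
$t6=4+8=12
$t0=204+4=208
$t3=5+2=7
cmp $t3, 11  (cmp 7,11)
bne body: taken
$t6=12|20=28
$t6=M[208]=25
$t6=25+8=33
$t0=208+4=212
$t3=7+2=9
cmp $t3, 11  (cmp 9,11)
bne body: taken
$t6=33|20=53
$t6=M[212]=-4
$t6=(-4)+8=4
$t0=212+4=216
$t3=9+2=11
cmp $t3, 11  (cmp 11,11)
bne body: not taken
$t6=4-7=-3
sw $t6, (200) → M[200]=-3
halt.
Total executed instructions: 34.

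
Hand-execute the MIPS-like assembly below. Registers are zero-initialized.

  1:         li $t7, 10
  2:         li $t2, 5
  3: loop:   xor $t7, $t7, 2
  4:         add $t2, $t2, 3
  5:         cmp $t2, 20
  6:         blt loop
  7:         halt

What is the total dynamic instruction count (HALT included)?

$t7=10
$t2=5
$t7=10^2=8
$t2=5+3=8
cmp $t2, 20  (cmp 8,20)
blt loop: taken
$t7=8^2=10
$t2=8+3=11
cmp $t2, 20  (cmp 11,20)
blt loop: taken
$t7=10^2=8
$t2=11+3=14
cmp $t2, 20  (cmp 14,20)
blt loop: taken
$t7=8^2=10
$t2=14+3=17
cmp $t2, 20  (cmp 17,20)
blt loop: taken
$t7=10^2=8
$t2=17+3=20
cmp $t2, 20  (cmp 20,20)
blt loop: not taken
halt.
Total executed instructions: 23.

23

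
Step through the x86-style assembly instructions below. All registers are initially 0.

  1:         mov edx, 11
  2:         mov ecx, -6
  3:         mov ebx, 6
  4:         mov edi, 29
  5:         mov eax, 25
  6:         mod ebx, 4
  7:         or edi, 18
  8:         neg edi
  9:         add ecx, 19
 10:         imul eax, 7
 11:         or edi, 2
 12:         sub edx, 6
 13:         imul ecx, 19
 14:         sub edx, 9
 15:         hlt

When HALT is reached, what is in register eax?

mov edx, 11 → edx=11
mov ecx, -6 → ecx=-6
mov ebx, 6 → ebx=6
mov edi, 29 → edi=29
mov eax, 25 → eax=25
mod ebx, 4 → ebx=6%4=2
or edi, 18 → edi=29|18=31
neg edi → edi=-(31)=-31
add ecx, 19 → ecx=(-6)+19=13
imul eax, 7 → eax=25*7=175
or edi, 2 → edi=(-31)|2=-29
sub edx, 6 → edx=11-6=5
imul ecx, 19 → ecx=13*19=247
sub edx, 9 → edx=5-9=-4
halt.

175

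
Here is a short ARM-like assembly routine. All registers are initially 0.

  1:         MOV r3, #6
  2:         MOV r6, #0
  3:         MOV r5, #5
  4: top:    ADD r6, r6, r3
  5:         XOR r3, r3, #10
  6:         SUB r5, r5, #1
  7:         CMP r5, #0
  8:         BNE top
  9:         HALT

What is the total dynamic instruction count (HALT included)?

29

after MOV r3, #6: r3=6
after MOV r6, #0: r6=0
after MOV r5, #5: r5=5
after ADD r6, r6, r3: r6=0+6=6
after XOR r3, r3, #10: r3=6^10=12
after SUB r5, r5, #1: r5=5-1=4
CMP r5, #0  (cmp 4,0)
BNE top: taken
after ADD r6, r6, r3: r6=6+12=18
after XOR r3, r3, #10: r3=12^10=6
after SUB r5, r5, #1: r5=4-1=3
CMP r5, #0  (cmp 3,0)
BNE top: taken
after ADD r6, r6, r3: r6=18+6=24
after XOR r3, r3, #10: r3=6^10=12
after SUB r5, r5, #1: r5=3-1=2
CMP r5, #0  (cmp 2,0)
BNE top: taken
after ADD r6, r6, r3: r6=24+12=36
after XOR r3, r3, #10: r3=12^10=6
after SUB r5, r5, #1: r5=2-1=1
CMP r5, #0  (cmp 1,0)
BNE top: taken
after ADD r6, r6, r3: r6=36+6=42
after XOR r3, r3, #10: r3=6^10=12
after SUB r5, r5, #1: r5=1-1=0
CMP r5, #0  (cmp 0,0)
BNE top: not taken
halt.
Total executed instructions: 29.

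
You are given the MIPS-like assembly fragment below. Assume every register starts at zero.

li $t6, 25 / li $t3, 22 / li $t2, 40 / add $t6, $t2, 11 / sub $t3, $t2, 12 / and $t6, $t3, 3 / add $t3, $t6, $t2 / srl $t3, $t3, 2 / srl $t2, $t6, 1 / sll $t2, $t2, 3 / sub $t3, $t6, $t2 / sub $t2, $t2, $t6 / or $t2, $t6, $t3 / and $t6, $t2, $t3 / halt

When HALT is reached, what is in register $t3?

0

after li $t6, 25: $t6=25
after li $t3, 22: $t3=22
after li $t2, 40: $t2=40
after add $t6, $t2, 11: $t6=40+11=51
after sub $t3, $t2, 12: $t3=40-12=28
after and $t6, $t3, 3: $t6=28&3=0
after add $t3, $t6, $t2: $t3=0+40=40
after srl $t3, $t3, 2: $t3=40>>2=10
after srl $t2, $t6, 1: $t2=0>>1=0
after sll $t2, $t2, 3: $t2=0<<3=0
after sub $t3, $t6, $t2: $t3=0-0=0
after sub $t2, $t2, $t6: $t2=0-0=0
after or $t2, $t6, $t3: $t2=0|0=0
after and $t6, $t2, $t3: $t6=0&0=0
halt.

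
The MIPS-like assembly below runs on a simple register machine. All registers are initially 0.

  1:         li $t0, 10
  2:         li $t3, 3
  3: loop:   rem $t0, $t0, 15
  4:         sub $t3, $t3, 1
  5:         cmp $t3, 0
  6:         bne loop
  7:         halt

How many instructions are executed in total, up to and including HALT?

15

li $t0, 10 → $t0=10
li $t3, 3 → $t3=3
rem $t0, $t0, 15 → $t0=10%15=10
sub $t3, $t3, 1 → $t3=3-1=2
cmp $t3, 0  (cmp 2,0)
bne loop: taken
rem $t0, $t0, 15 → $t0=10%15=10
sub $t3, $t3, 1 → $t3=2-1=1
cmp $t3, 0  (cmp 1,0)
bne loop: taken
rem $t0, $t0, 15 → $t0=10%15=10
sub $t3, $t3, 1 → $t3=1-1=0
cmp $t3, 0  (cmp 0,0)
bne loop: not taken
halt.
Total executed instructions: 15.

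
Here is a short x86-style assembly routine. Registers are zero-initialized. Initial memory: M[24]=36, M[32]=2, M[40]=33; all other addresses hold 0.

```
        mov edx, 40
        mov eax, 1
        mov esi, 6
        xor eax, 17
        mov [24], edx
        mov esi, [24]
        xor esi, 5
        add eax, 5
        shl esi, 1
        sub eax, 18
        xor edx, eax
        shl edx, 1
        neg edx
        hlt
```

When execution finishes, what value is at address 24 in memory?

after mov edx, 40: edx=40
after mov eax, 1: eax=1
after mov esi, 6: esi=6
after xor eax, 17: eax=1^17=16
mov [24], edx → M[24]=40
after mov esi, [24]: esi=M[24]=40
after xor esi, 5: esi=40^5=45
after add eax, 5: eax=16+5=21
after shl esi, 1: esi=45<<1=90
after sub eax, 18: eax=21-18=3
after xor edx, eax: edx=40^3=43
after shl edx, 1: edx=43<<1=86
after neg edx: edx=-(86)=-86
halt.

40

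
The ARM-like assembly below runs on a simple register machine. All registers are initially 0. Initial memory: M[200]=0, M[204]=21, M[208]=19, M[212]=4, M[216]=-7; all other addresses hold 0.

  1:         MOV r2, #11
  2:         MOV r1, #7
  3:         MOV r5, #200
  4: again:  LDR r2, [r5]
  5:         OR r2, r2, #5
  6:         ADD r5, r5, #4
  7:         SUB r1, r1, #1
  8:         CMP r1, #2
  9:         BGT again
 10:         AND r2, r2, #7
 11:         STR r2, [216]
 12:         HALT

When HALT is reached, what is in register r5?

after MOV r2, #11: r2=11
after MOV r1, #7: r1=7
after MOV r5, #200: r5=200
after LDR r2, [r5]: r2=M[200]=0
after OR r2, r2, #5: r2=0|5=5
after ADD r5, r5, #4: r5=200+4=204
after SUB r1, r1, #1: r1=7-1=6
CMP r1, #2  (cmp 6,2)
BGT again: taken
after LDR r2, [r5]: r2=M[204]=21
after OR r2, r2, #5: r2=21|5=21
after ADD r5, r5, #4: r5=204+4=208
after SUB r1, r1, #1: r1=6-1=5
CMP r1, #2  (cmp 5,2)
BGT again: taken
after LDR r2, [r5]: r2=M[208]=19
after OR r2, r2, #5: r2=19|5=23
after ADD r5, r5, #4: r5=208+4=212
after SUB r1, r1, #1: r1=5-1=4
CMP r1, #2  (cmp 4,2)
BGT again: taken
after LDR r2, [r5]: r2=M[212]=4
after OR r2, r2, #5: r2=4|5=5
after ADD r5, r5, #4: r5=212+4=216
after SUB r1, r1, #1: r1=4-1=3
CMP r1, #2  (cmp 3,2)
BGT again: taken
after LDR r2, [r5]: r2=M[216]=-7
after OR r2, r2, #5: r2=(-7)|5=-3
after ADD r5, r5, #4: r5=216+4=220
after SUB r1, r1, #1: r1=3-1=2
CMP r1, #2  (cmp 2,2)
BGT again: not taken
after AND r2, r2, #7: r2=(-3)&7=5
STR r2, [216] → M[216]=5
halt.

220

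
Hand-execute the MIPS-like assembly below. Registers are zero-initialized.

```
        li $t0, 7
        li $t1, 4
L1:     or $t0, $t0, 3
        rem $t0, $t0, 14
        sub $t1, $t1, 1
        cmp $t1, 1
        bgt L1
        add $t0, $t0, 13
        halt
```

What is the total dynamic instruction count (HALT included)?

19

after li $t0, 7: $t0=7
after li $t1, 4: $t1=4
after or $t0, $t0, 3: $t0=7|3=7
after rem $t0, $t0, 14: $t0=7%14=7
after sub $t1, $t1, 1: $t1=4-1=3
cmp $t1, 1  (cmp 3,1)
bgt L1: taken
after or $t0, $t0, 3: $t0=7|3=7
after rem $t0, $t0, 14: $t0=7%14=7
after sub $t1, $t1, 1: $t1=3-1=2
cmp $t1, 1  (cmp 2,1)
bgt L1: taken
after or $t0, $t0, 3: $t0=7|3=7
after rem $t0, $t0, 14: $t0=7%14=7
after sub $t1, $t1, 1: $t1=2-1=1
cmp $t1, 1  (cmp 1,1)
bgt L1: not taken
after add $t0, $t0, 13: $t0=7+13=20
halt.
Total executed instructions: 19.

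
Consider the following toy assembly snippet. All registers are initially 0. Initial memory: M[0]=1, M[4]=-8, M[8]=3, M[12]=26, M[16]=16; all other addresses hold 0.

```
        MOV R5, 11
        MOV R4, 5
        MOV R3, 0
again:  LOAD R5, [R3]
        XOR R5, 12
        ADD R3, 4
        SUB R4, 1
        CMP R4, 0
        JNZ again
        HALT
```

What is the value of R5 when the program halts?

28

R5=11
R4=5
R3=0
R5=M[0]=1
R5=1^12=13
R3=0+4=4
R4=5-1=4
CMP R4, 0  (cmp 4,0)
JNZ again: taken
R5=M[4]=-8
R5=(-8)^12=-12
R3=4+4=8
R4=4-1=3
CMP R4, 0  (cmp 3,0)
JNZ again: taken
R5=M[8]=3
R5=3^12=15
R3=8+4=12
R4=3-1=2
CMP R4, 0  (cmp 2,0)
JNZ again: taken
R5=M[12]=26
R5=26^12=22
R3=12+4=16
R4=2-1=1
CMP R4, 0  (cmp 1,0)
JNZ again: taken
R5=M[16]=16
R5=16^12=28
R3=16+4=20
R4=1-1=0
CMP R4, 0  (cmp 0,0)
JNZ again: not taken
halt.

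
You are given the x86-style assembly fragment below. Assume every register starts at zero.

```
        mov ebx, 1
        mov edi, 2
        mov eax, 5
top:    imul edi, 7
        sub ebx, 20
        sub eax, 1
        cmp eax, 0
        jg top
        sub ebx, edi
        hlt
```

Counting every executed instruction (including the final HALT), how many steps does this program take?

30

ebx=1
edi=2
eax=5
edi=2*7=14
ebx=1-20=-19
eax=5-1=4
cmp eax, 0  (cmp 4,0)
jg top: taken
edi=14*7=98
ebx=(-19)-20=-39
eax=4-1=3
cmp eax, 0  (cmp 3,0)
jg top: taken
edi=98*7=686
ebx=(-39)-20=-59
eax=3-1=2
cmp eax, 0  (cmp 2,0)
jg top: taken
edi=686*7=4802
ebx=(-59)-20=-79
eax=2-1=1
cmp eax, 0  (cmp 1,0)
jg top: taken
edi=4802*7=33614
ebx=(-79)-20=-99
eax=1-1=0
cmp eax, 0  (cmp 0,0)
jg top: not taken
ebx=(-99)-33614=-33713
halt.
Total executed instructions: 30.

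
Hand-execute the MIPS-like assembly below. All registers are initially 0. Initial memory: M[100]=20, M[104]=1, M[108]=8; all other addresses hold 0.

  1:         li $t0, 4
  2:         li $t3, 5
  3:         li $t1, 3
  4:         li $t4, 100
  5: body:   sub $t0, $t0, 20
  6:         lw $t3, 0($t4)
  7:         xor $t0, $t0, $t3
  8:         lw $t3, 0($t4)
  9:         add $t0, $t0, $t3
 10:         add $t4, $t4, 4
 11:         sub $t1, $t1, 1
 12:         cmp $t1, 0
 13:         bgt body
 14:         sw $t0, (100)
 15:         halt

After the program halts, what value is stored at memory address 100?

after li $t0, 4: $t0=4
after li $t3, 5: $t3=5
after li $t1, 3: $t1=3
after li $t4, 100: $t4=100
after sub $t0, $t0, 20: $t0=4-20=-16
after lw $t3, 0($t4): $t3=M[100]=20
after xor $t0, $t0, $t3: $t0=(-16)^20=-28
after lw $t3, 0($t4): $t3=M[100]=20
after add $t0, $t0, $t3: $t0=(-28)+20=-8
after add $t4, $t4, 4: $t4=100+4=104
after sub $t1, $t1, 1: $t1=3-1=2
cmp $t1, 0  (cmp 2,0)
bgt body: taken
after sub $t0, $t0, 20: $t0=(-8)-20=-28
after lw $t3, 0($t4): $t3=M[104]=1
after xor $t0, $t0, $t3: $t0=(-28)^1=-27
after lw $t3, 0($t4): $t3=M[104]=1
after add $t0, $t0, $t3: $t0=(-27)+1=-26
after add $t4, $t4, 4: $t4=104+4=108
after sub $t1, $t1, 1: $t1=2-1=1
cmp $t1, 0  (cmp 1,0)
bgt body: taken
after sub $t0, $t0, 20: $t0=(-26)-20=-46
after lw $t3, 0($t4): $t3=M[108]=8
after xor $t0, $t0, $t3: $t0=(-46)^8=-38
after lw $t3, 0($t4): $t3=M[108]=8
after add $t0, $t0, $t3: $t0=(-38)+8=-30
after add $t4, $t4, 4: $t4=108+4=112
after sub $t1, $t1, 1: $t1=1-1=0
cmp $t1, 0  (cmp 0,0)
bgt body: not taken
sw $t0, (100) → M[100]=-30
halt.

-30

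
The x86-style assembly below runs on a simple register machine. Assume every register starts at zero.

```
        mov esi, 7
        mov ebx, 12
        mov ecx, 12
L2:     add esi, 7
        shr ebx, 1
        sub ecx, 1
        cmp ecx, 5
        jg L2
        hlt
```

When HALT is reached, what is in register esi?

after mov esi, 7: esi=7
after mov ebx, 12: ebx=12
after mov ecx, 12: ecx=12
after add esi, 7: esi=7+7=14
after shr ebx, 1: ebx=12>>1=6
after sub ecx, 1: ecx=12-1=11
cmp ecx, 5  (cmp 11,5)
jg L2: taken
after add esi, 7: esi=14+7=21
after shr ebx, 1: ebx=6>>1=3
after sub ecx, 1: ecx=11-1=10
cmp ecx, 5  (cmp 10,5)
jg L2: taken
after add esi, 7: esi=21+7=28
after shr ebx, 1: ebx=3>>1=1
after sub ecx, 1: ecx=10-1=9
cmp ecx, 5  (cmp 9,5)
jg L2: taken
after add esi, 7: esi=28+7=35
after shr ebx, 1: ebx=1>>1=0
after sub ecx, 1: ecx=9-1=8
cmp ecx, 5  (cmp 8,5)
jg L2: taken
after add esi, 7: esi=35+7=42
after shr ebx, 1: ebx=0>>1=0
after sub ecx, 1: ecx=8-1=7
cmp ecx, 5  (cmp 7,5)
jg L2: taken
after add esi, 7: esi=42+7=49
after shr ebx, 1: ebx=0>>1=0
after sub ecx, 1: ecx=7-1=6
cmp ecx, 5  (cmp 6,5)
jg L2: taken
after add esi, 7: esi=49+7=56
after shr ebx, 1: ebx=0>>1=0
after sub ecx, 1: ecx=6-1=5
cmp ecx, 5  (cmp 5,5)
jg L2: not taken
halt.

56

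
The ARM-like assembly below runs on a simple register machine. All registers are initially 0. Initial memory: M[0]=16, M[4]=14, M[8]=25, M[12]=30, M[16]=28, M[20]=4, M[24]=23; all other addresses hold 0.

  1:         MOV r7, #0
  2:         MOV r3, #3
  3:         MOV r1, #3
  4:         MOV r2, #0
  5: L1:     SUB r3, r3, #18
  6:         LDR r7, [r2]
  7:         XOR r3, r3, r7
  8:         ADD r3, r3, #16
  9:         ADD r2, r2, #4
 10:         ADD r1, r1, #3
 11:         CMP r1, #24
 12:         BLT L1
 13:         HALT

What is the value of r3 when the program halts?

-45

MOV r7, #0 → r7=0
MOV r3, #3 → r3=3
MOV r1, #3 → r1=3
MOV r2, #0 → r2=0
SUB r3, r3, #18 → r3=3-18=-15
LDR r7, [r2] → r7=M[0]=16
XOR r3, r3, r7 → r3=(-15)^16=-31
ADD r3, r3, #16 → r3=(-31)+16=-15
ADD r2, r2, #4 → r2=0+4=4
ADD r1, r1, #3 → r1=3+3=6
CMP r1, #24  (cmp 6,24)
BLT L1: taken
SUB r3, r3, #18 → r3=(-15)-18=-33
LDR r7, [r2] → r7=M[4]=14
XOR r3, r3, r7 → r3=(-33)^14=-47
ADD r3, r3, #16 → r3=(-47)+16=-31
ADD r2, r2, #4 → r2=4+4=8
ADD r1, r1, #3 → r1=6+3=9
CMP r1, #24  (cmp 9,24)
BLT L1: taken
SUB r3, r3, #18 → r3=(-31)-18=-49
LDR r7, [r2] → r7=M[8]=25
XOR r3, r3, r7 → r3=(-49)^25=-42
ADD r3, r3, #16 → r3=(-42)+16=-26
ADD r2, r2, #4 → r2=8+4=12
ADD r1, r1, #3 → r1=9+3=12
CMP r1, #24  (cmp 12,24)
BLT L1: taken
SUB r3, r3, #18 → r3=(-26)-18=-44
LDR r7, [r2] → r7=M[12]=30
XOR r3, r3, r7 → r3=(-44)^30=-54
ADD r3, r3, #16 → r3=(-54)+16=-38
ADD r2, r2, #4 → r2=12+4=16
ADD r1, r1, #3 → r1=12+3=15
CMP r1, #24  (cmp 15,24)
BLT L1: taken
SUB r3, r3, #18 → r3=(-38)-18=-56
LDR r7, [r2] → r7=M[16]=28
XOR r3, r3, r7 → r3=(-56)^28=-44
ADD r3, r3, #16 → r3=(-44)+16=-28
ADD r2, r2, #4 → r2=16+4=20
ADD r1, r1, #3 → r1=15+3=18
CMP r1, #24  (cmp 18,24)
BLT L1: taken
SUB r3, r3, #18 → r3=(-28)-18=-46
LDR r7, [r2] → r7=M[20]=4
XOR r3, r3, r7 → r3=(-46)^4=-42
ADD r3, r3, #16 → r3=(-42)+16=-26
ADD r2, r2, #4 → r2=20+4=24
ADD r1, r1, #3 → r1=18+3=21
CMP r1, #24  (cmp 21,24)
BLT L1: taken
SUB r3, r3, #18 → r3=(-26)-18=-44
LDR r7, [r2] → r7=M[24]=23
XOR r3, r3, r7 → r3=(-44)^23=-61
ADD r3, r3, #16 → r3=(-61)+16=-45
ADD r2, r2, #4 → r2=24+4=28
ADD r1, r1, #3 → r1=21+3=24
CMP r1, #24  (cmp 24,24)
BLT L1: not taken
halt.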